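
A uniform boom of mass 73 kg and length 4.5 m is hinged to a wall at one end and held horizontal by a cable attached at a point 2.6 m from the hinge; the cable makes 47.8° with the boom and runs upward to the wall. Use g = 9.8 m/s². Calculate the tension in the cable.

T ≈ 836 N

Take torques about the hinge: T sin 47.8° · 2.6 = 73×9.8×2.25 = 1609.7 N·m.
So T = 1609.7 / (0.7408 × 2.6) = 835.71 N.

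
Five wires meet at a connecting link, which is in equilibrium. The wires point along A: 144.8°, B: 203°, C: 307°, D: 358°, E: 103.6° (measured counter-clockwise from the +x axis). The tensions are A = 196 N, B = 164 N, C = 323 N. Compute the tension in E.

T_E ≈ 221 N

Resolve: ΣF_x = 196 cos 144.8° + 164 cos 203° + 323 cos 307° + T_D cos 358° + T_E cos 103.6° = 0.
        ΣF_y = 196 sin 144.8° + 164 sin 203° + 323 sin 307° + T_D sin 358° + T_E sin 103.6° = 0.
The known terms sum to (-116.7, -209.1) N, so 0.9994 T_D − 0.2351 T_E = 116.7 and -0.0349 T_D + 0.9720 T_E = 209.1.
Solving simultaneously: T_D = 168.8 N, T_E = 221.2 N.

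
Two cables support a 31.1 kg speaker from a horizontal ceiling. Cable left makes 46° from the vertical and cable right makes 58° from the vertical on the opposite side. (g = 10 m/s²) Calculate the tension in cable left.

T_left ≈ 272 N

Angles from the horizontal: cable left is 90° − 46° = 44°, cable right is 90° − 58° = 32°.
Weight W = 31.1 × 10 = 311 N acts straight down.
Horizontal: T_left cos 44° = T_right cos 32°  →  T_right = 0.8482 T_left.
Vertical: T_left sin 44° + T_right sin 32° = 311.
Substituting the horizontal relation into the vertical equation gives 1.144 T_left = 311, so T_left = 271.8 N.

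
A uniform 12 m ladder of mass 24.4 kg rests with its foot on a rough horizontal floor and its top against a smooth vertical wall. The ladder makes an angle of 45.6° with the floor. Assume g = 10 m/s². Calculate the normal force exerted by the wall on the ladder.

N_wall ≈ 119 N

Torques about the foot: N_wall · 12 sin 45.6° = 24.4×10×6 cos 45.6° → N_wall = 119.47 N.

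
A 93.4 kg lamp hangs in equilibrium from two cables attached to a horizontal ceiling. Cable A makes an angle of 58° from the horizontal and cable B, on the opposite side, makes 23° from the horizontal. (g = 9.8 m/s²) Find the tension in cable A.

T_A ≈ 853 N

Weight W = 93.4 × 9.8 = 915.3 N acts straight down.
Horizontal: T_A cos 58° = T_B cos 23°  →  T_B = 0.5757 T_A.
Vertical: T_A sin 58° + T_B sin 23° = 915.3.
Substituting the horizontal relation into the vertical equation gives 1.073 T_A = 915.3, so T_A = 853.1 N.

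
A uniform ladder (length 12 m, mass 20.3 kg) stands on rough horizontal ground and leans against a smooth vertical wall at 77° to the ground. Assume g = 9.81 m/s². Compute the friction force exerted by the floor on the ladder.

f ≈ 23 N

Torques about the foot: N_wall · 12 sin 77° = 20.3×9.81×6 cos 77° → N_wall = 22.988 N.
ΣF_x = 0: f_floor = N_wall = 22.988 N.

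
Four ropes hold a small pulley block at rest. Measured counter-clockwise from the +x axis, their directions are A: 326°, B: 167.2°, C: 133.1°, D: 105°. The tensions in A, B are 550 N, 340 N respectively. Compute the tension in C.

Resolve: ΣF_x = 550 cos 326° + 340 cos 167.2° + T_C cos 133.1° + T_D cos 105° = 0.
        ΣF_y = 550 sin 326° + 340 sin 167.2° + T_C sin 133.1° + T_D sin 105° = 0.
The known terms sum to (124.4, -232.2) N, so -0.6833 T_C − 0.2588 T_D = -124.4 and 0.7302 T_C + 0.9659 T_D = 232.2.
Solving simultaneously: T_C = 127.5 N, T_D = 144 N.

T_C ≈ 128 N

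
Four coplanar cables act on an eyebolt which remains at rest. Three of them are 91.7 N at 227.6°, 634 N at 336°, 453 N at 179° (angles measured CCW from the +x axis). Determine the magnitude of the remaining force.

Sum the known components: ΣF_x = 64.42 N, ΣF_y = -317.7 N.
For equilibrium the remaining force must supply (−ΣF_x, −ΣF_y) = (-64.42, 317.7) N.
Magnitude = √((-64.42)² + (317.7)²) = 324.1 N; direction = atan2(317.7, -64.42) = 101.5°.

F ≈ 324 N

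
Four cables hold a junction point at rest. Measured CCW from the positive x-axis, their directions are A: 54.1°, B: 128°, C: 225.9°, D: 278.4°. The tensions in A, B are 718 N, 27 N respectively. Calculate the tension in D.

T_D ≈ 163 N

Resolve: ΣF_x = 718 cos 54.1° + 27 cos 128° + T_C cos 225.9° + T_D cos 278.4° = 0.
        ΣF_y = 718 sin 54.1° + 27 sin 128° + T_C sin 225.9° + T_D sin 278.4° = 0.
The known terms sum to (404.4, 602.9) N, so -0.6959 T_C + 0.1461 T_D = -404.4 and -0.7181 T_C − 0.9893 T_D = -602.9.
Solving simultaneously: T_C = 615.3 N, T_D = 162.8 N.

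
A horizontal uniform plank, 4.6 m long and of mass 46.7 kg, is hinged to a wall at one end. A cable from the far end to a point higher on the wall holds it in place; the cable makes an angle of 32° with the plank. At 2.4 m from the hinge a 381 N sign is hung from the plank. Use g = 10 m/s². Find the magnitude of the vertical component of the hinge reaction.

Take torques about the hinge: T sin 32° · 4.6 = 46.7×10×2.3 + 381×2.4 = 1988.5 N·m.
So T = 1988.5 / (0.5299 × 4.6) = 815.75 N.
ΣF_y = 0: H_y = (46.7×10 + 381) − T sin 32° = 848 − 432.28 = 415.72 N.

|H_y| ≈ 416 N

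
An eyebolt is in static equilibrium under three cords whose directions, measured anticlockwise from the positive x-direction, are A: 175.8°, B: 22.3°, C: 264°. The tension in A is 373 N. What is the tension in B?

T_B ≈ 423 N

Resolve: ΣF_x = 373 cos 175.8° + T_B cos 22.3° + T_C cos 264° = 0.
        ΣF_y = 373 sin 175.8° + T_B sin 22.3° + T_C sin 264° = 0.
The known terms sum to (-372, 27.32) N, so 0.9252 T_B − 0.1045 T_C = 372 and 0.3795 T_B − 0.9945 T_C = -27.32.
Solving simultaneously: T_B = 423.4 N, T_C = 189 N.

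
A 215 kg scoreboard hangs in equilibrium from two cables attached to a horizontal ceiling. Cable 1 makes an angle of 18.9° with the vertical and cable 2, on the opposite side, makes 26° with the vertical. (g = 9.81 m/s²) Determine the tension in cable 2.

Angles from the horizontal: cable 1 is 90° − 18.9° = 71.1°, cable 2 is 90° − 26° = 64°.
Weight W = 215 × 9.81 = 2109 N acts straight down.
Horizontal: T_1 cos 71.1° = T_2 cos 64°  →  T_1 = 1.353 T_2.
Vertical: T_1 sin 71.1° + T_2 sin 64° = 2109.
Substituting the horizontal relation into the vertical equation gives 2.179 T_2 = 2109, so T_2 = 967.9 N.

T_2 ≈ 968 N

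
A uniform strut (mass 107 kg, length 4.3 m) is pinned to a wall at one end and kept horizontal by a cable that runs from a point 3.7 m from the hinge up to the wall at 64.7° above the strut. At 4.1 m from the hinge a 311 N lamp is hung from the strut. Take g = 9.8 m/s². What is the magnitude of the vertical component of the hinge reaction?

Take torques about the hinge: T sin 64.7° · 3.7 = 107×9.8×2.15 + 311×4.1 = 3529.6 N·m.
So T = 3529.6 / (0.9041 × 3.7) = 1055.2 N.
ΣF_y = 0: H_y = (107×9.8 + 311) − T sin 64.7° = 1359.6 − 953.94 = 405.66 N.

|H_y| ≈ 406 N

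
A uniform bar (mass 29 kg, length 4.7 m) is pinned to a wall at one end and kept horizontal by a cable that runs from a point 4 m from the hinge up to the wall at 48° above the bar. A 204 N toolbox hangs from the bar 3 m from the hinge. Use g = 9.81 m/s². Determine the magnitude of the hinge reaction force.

|H| ≈ 334 N

Take torques about the hinge: T sin 48° · 4 = 29×9.81×2.35 + 204×3 = 1280.6 N·m.
So T = 1280.6 / (0.7431 × 4) = 430.79 N.
ΣF_x = 0: H_x = T cos 48° = 288.25 N.
ΣF_y = 0: H_y = (29×9.81 + 204) − T sin 48° = 488.49 − 320.14 = 168.35 N.
|H| = √(H_x² + H_y²) = √((288.25)² + (168.35)²) = 333.82 N.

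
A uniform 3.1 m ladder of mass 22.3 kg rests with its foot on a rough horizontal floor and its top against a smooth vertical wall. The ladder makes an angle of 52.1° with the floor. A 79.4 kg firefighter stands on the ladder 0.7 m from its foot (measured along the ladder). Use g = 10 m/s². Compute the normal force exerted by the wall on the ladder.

Torques about the foot: N_wall · 3.1 sin 52.1° = 22.3×10×1.55 cos 52.1° + 79.4×10×0.7 cos 52.1° → N_wall = 226.37 N.

N_wall ≈ 226 N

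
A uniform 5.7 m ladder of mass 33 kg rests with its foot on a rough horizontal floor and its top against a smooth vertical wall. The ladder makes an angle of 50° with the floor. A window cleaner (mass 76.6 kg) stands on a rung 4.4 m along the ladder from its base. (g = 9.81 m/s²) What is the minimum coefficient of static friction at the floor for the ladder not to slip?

ΣF_y = 0: N_floor = 33×9.81 + 76.6×9.81 = 1075.2 N.
Torques about the foot: N_wall · 5.7 sin 50° = 33×9.81×2.85 cos 50° + 76.6×9.81×4.4 cos 50° → N_wall = 622.55 N.
ΣF_x = 0: f_floor = N_wall = 622.55 N.
μ_min = f_floor / N_floor = 622.55 / 1075.2 = 0.579.

μ_min ≈ 0.579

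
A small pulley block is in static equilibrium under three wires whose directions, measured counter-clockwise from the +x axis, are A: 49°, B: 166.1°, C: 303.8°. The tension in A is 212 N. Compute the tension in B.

T_B ≈ 304 N

Resolve: ΣF_x = 212 cos 49° + T_B cos 166.1° + T_C cos 303.8° = 0.
        ΣF_y = 212 sin 49° + T_B sin 166.1° + T_C sin 303.8° = 0.
The known terms sum to (139.1, 160) N, so -0.9707 T_B + 0.5563 T_C = -139.1 and 0.2402 T_B − 0.8310 T_C = -160.
Solving simultaneously: T_B = 304 N, T_C = 280.4 N.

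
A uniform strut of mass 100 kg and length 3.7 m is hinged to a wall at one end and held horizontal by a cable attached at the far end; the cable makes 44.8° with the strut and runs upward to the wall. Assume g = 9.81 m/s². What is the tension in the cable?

Take torques about the hinge: T sin 44.8° · 3.7 = 100×9.81×1.85 = 1814.9 N·m.
So T = 1814.9 / (0.7046 × 3.7) = 696.11 N.

T ≈ 696 N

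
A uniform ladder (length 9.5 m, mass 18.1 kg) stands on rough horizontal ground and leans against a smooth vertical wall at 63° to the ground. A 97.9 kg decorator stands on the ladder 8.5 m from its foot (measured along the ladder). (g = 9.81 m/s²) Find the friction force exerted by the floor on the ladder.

f ≈ 483 N

Torques about the foot: N_wall · 9.5 sin 63° = 18.1×9.81×4.75 cos 63° + 97.9×9.81×8.5 cos 63° → N_wall = 483.07 N.
ΣF_x = 0: f_floor = N_wall = 483.07 N.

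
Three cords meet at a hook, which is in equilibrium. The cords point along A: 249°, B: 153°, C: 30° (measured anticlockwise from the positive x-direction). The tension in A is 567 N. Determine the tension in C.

T_C ≈ 672 N

Resolve: ΣF_x = 567 cos 249° + T_B cos 153° + T_C cos 30° = 0.
        ΣF_y = 567 sin 249° + T_B sin 153° + T_C sin 30° = 0.
The known terms sum to (-203.2, -529.3) N, so -0.8910 T_B + 0.8660 T_C = 203.2 and 0.4540 T_B + 0.5000 T_C = 529.3.
Solving simultaneously: T_B = 425.5 N, T_C = 672.4 N.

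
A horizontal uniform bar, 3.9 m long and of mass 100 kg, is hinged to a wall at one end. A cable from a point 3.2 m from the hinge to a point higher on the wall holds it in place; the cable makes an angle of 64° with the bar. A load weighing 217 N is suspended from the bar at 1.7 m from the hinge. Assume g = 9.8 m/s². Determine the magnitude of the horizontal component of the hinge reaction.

Take torques about the hinge: T sin 64° · 3.2 = 100×9.8×1.95 + 217×1.7 = 2279.9 N·m.
So T = 2279.9 / (0.8988 × 3.2) = 792.69 N.
ΣF_x = 0: H_x = T cos 64° = 347.49 N.

H_x ≈ 347 N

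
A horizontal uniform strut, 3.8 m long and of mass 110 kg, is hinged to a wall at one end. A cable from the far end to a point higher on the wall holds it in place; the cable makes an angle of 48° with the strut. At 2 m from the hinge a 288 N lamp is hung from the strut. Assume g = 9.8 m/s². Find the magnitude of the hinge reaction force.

Take torques about the hinge: T sin 48° · 3.8 = 110×9.8×1.9 + 288×2 = 2624.2 N·m.
So T = 2624.2 / (0.7431 × 3.8) = 929.27 N.
ΣF_x = 0: H_x = T cos 48° = 621.8 N.
ΣF_y = 0: H_y = (110×9.8 + 288) − T sin 48° = 1366 − 690.58 = 675.42 N.
|H| = √(H_x² + H_y²) = √((621.8)² + (675.42)²) = 918.06 N.

|H| ≈ 918 N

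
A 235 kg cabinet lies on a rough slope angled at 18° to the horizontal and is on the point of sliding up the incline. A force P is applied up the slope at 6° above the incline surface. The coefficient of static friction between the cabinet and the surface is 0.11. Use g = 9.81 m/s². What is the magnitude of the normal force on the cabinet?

N ≈ 2090 N

On the verge of sliding up the incline, friction equals μN and acts down the slope.
Perpendicular: N + P sin 6° = W cos 18° = 2193 N.
Along incline: P cos 6° = W sin 18° + μN  with W sin 18° = 712.4 N.
Solving the pair for P and N: P = 947.9 N, N = 2093 N (and f = μN = 230.3 N).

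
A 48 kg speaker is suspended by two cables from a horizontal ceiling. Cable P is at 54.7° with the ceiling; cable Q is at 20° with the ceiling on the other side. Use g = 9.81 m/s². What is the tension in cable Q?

T_Q ≈ 282 N

Weight W = 48 × 9.81 = 470.9 N acts straight down.
Horizontal: T_P cos 54.7° = T_Q cos 20°  →  T_P = 1.626 T_Q.
Vertical: T_P sin 54.7° + T_Q sin 20° = 470.9.
Substituting the horizontal relation into the vertical equation gives 1.669 T_Q = 470.9, so T_Q = 282.1 N.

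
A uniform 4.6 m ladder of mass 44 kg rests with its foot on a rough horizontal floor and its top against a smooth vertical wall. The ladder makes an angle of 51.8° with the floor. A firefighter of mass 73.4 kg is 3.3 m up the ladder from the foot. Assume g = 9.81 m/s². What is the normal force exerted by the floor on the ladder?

ΣF_y = 0: N_floor = 44×9.81 + 73.4×9.81 = 1151.7 N.

N_floor ≈ 1150 N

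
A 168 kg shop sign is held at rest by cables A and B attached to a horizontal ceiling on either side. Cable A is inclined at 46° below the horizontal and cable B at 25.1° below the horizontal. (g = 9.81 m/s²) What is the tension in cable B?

T_B ≈ 1210 N

Weight W = 168 × 9.81 = 1648 N acts straight down.
Horizontal: T_A cos 46° = T_B cos 25.1°  →  T_A = 1.304 T_B.
Vertical: T_A sin 46° + T_B sin 25.1° = 1648.
Substituting the horizontal relation into the vertical equation gives 1.362 T_B = 1648, so T_B = 1210 N.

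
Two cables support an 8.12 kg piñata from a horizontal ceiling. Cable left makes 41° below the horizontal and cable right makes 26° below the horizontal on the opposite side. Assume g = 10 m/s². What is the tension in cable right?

T_right ≈ 66.6 N

Weight W = 8.12 × 10 = 81.2 N acts straight down.
Horizontal: T_left cos 41° = T_right cos 26°  →  T_left = 1.191 T_right.
Vertical: T_left sin 41° + T_right sin 26° = 81.2.
Substituting the horizontal relation into the vertical equation gives 1.22 T_right = 81.2, so T_right = 66.57 N.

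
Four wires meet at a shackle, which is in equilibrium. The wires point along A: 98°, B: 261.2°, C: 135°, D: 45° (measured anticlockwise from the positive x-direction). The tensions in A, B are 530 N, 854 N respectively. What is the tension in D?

Resolve: ΣF_x = 530 cos 98° + 854 cos 261.2° + T_C cos 135° + T_D cos 45° = 0.
        ΣF_y = 530 sin 98° + 854 sin 261.2° + T_C sin 135° + T_D sin 45° = 0.
The known terms sum to (-204.4, -319.1) N, so -0.7071 T_C + 0.7071 T_D = 204.4 and 0.7071 T_C + 0.7071 T_D = 319.1.
Solving simultaneously: T_C = 81.10 N, T_D = 370.2 N.

T_D ≈ 370 N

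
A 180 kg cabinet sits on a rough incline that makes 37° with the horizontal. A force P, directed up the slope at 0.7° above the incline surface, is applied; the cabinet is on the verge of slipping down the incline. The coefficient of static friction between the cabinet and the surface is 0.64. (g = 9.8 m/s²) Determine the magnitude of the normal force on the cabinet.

N ≈ 1410 N

On the verge of sliding down the incline, friction equals μN and acts up the slope.
Perpendicular: N + P sin 0.7° = W cos 37° = 1409 N.
Along incline: P cos 0.7° + μN = W sin 37° with W sin 37° = 1062 N.
Solving the pair for P and N: P = 161.2 N, N = 1407 N (and f = μN = 900.4 N).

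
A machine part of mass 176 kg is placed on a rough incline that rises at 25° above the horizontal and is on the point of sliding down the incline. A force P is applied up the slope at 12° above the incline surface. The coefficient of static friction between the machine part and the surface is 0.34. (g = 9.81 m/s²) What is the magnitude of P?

P ≈ 218 N

On the verge of sliding down the incline, friction equals μN and acts up the slope.
Perpendicular: N + P sin 12° = W cos 25° = 1565 N.
Along incline: P cos 12° + μN = W sin 25° with W sin 25° = 729.7 N.
Solving the pair for P and N: P = 217.8 N, N = 1520 N (and f = μN = 516.6 N).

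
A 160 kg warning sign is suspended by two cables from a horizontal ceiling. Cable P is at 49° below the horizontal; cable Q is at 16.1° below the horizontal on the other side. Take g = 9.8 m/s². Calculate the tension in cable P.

Weight W = 160 × 9.8 = 1568 N acts straight down.
Horizontal: T_P cos 49° = T_Q cos 16.1°  →  T_Q = 0.6828 T_P.
Vertical: T_P sin 49° + T_Q sin 16.1° = 1568.
Substituting the horizontal relation into the vertical equation gives 0.9441 T_P = 1568, so T_P = 1661 N.

T_P ≈ 1660 N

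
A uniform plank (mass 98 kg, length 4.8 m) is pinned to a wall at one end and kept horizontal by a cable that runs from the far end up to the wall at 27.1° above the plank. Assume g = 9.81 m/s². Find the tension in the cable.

T ≈ 1060 N

Take torques about the hinge: T sin 27.1° · 4.8 = 98×9.81×2.4 = 2307.3 N·m.
So T = 2307.3 / (0.4555 × 4.8) = 1055.2 N.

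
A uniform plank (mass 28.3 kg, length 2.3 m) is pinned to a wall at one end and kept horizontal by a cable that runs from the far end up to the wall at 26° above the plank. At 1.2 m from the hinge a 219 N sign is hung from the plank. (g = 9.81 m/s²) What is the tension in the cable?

Take torques about the hinge: T sin 26° · 2.3 = 28.3×9.81×1.15 + 219×1.2 = 582.07 N·m.
So T = 582.07 / (0.4384 × 2.3) = 577.3 N.

T ≈ 577 N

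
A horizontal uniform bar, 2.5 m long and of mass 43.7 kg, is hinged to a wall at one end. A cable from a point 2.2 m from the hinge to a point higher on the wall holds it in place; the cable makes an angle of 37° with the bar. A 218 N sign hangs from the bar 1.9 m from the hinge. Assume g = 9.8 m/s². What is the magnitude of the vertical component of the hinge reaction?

|H_y| ≈ 215 N

Take torques about the hinge: T sin 37° · 2.2 = 43.7×9.8×1.25 + 218×1.9 = 949.53 N·m.
So T = 949.53 / (0.6018 × 2.2) = 717.17 N.
ΣF_y = 0: H_y = (43.7×9.8 + 218) − T sin 37° = 646.26 − 431.6 = 214.66 N.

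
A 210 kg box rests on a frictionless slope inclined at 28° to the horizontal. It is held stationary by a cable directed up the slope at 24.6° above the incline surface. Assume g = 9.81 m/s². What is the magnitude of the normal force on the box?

N ≈ 1380 N

Take axes along and perpendicular to the incline. Weight components: W sin 28° = 967.2 N down-slope, W cos 28° = 1819 N into the surface.
Along incline: T cos 24.6° = W sin 28° → T = 1064 N.
Perpendicular: N = W cos 28° − T sin 24.6° = 1376 N.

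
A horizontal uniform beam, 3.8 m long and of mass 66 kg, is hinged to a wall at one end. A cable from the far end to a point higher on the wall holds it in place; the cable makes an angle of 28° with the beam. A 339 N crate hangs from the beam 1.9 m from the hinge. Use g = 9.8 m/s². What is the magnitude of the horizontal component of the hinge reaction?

Take torques about the hinge: T sin 28° · 3.8 = 66×9.8×1.9 + 339×1.9 = 1873 N·m.
So T = 1873 / (0.4695 × 3.8) = 1049.9 N.
ΣF_x = 0: H_x = T cos 28° = 927.01 N.

H_x ≈ 927 N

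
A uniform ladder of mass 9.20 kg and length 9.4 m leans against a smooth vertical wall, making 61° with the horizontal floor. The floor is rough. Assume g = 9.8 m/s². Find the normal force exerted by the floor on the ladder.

ΣF_y = 0: N_floor = 9.20×9.8 = 90.16 N.

N_floor ≈ 90.2 N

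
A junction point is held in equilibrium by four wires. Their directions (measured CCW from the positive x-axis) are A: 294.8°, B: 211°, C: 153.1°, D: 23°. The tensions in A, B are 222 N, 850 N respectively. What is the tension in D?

Resolve: ΣF_x = 222 cos 294.8° + 850 cos 211° + T_C cos 153.1° + T_D cos 23° = 0.
        ΣF_y = 222 sin 294.8° + 850 sin 211° + T_C sin 153.1° + T_D sin 23° = 0.
The known terms sum to (-635.5, -639.3) N, so -0.8918 T_C + 0.9205 T_D = 635.5 and 0.4524 T_C + 0.3907 T_D = 639.3.
Solving simultaneously: T_C = 444.7 N, T_D = 1121 N.

T_D ≈ 1120 N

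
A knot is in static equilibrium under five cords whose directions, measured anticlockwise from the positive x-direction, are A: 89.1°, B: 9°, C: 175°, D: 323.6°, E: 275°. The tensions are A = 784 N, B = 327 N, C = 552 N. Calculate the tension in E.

T_E ≈ 778 N

Resolve: ΣF_x = 784 cos 89.1° + 327 cos 9° + 552 cos 175° + T_D cos 323.6° + T_E cos 275° = 0.
        ΣF_y = 784 sin 89.1° + 327 sin 9° + 552 sin 175° + T_D sin 323.6° + T_E sin 275° = 0.
The known terms sum to (-214.6, 883.2) N, so 0.8049 T_D + 0.0872 T_E = 214.6 and -0.5934 T_D − 0.9962 T_E = -883.2.
Solving simultaneously: T_D = 182.4 N, T_E = 777.9 N.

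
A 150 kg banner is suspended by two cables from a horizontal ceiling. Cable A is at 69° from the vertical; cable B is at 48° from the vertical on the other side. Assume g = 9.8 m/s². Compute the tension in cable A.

T_A ≈ 1230 N

Angles from the horizontal: cable A is 90° − 69° = 21°, cable B is 90° − 48° = 42°.
Weight W = 150 × 9.8 = 1470 N acts straight down.
Horizontal: T_A cos 21° = T_B cos 42°  →  T_B = 1.256 T_A.
Vertical: T_A sin 21° + T_B sin 42° = 1470.
Substituting the horizontal relation into the vertical equation gives 1.199 T_A = 1470, so T_A = 1226 N.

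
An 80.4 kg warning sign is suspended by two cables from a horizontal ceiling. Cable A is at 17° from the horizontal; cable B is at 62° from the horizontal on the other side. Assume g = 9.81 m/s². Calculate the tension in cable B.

T_B ≈ 768 N

Weight W = 80.4 × 9.81 = 788.7 N acts straight down.
Horizontal: T_A cos 17° = T_B cos 62°  →  T_A = 0.4909 T_B.
Vertical: T_A sin 17° + T_B sin 62° = 788.7.
Substituting the horizontal relation into the vertical equation gives 1.026 T_B = 788.7, so T_B = 768.4 N.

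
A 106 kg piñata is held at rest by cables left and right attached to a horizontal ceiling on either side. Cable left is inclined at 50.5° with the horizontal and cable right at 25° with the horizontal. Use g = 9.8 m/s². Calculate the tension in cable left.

T_left ≈ 972 N

Weight W = 106 × 9.8 = 1039 N acts straight down.
Horizontal: T_left cos 50.5° = T_right cos 25°  →  T_right = 0.7018 T_left.
Vertical: T_left sin 50.5° + T_right sin 25° = 1039.
Substituting the horizontal relation into the vertical equation gives 1.068 T_left = 1039, so T_left = 972.4 N.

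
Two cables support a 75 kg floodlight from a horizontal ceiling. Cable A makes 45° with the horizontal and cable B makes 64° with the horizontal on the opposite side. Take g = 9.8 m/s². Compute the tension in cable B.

Weight W = 75 × 9.8 = 735 N acts straight down.
Horizontal: T_A cos 45° = T_B cos 64°  →  T_A = 0.62 T_B.
Vertical: T_A sin 45° + T_B sin 64° = 735.
Substituting the horizontal relation into the vertical equation gives 1.337 T_B = 735, so T_B = 549.7 N.

T_B ≈ 550 N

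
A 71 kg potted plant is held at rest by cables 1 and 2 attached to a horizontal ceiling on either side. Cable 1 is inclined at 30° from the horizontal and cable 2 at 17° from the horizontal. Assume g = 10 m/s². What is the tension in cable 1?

Weight W = 71 × 10 = 710 N acts straight down.
Horizontal: T_1 cos 30° = T_2 cos 17°  →  T_2 = 0.9056 T_1.
Vertical: T_1 sin 30° + T_2 sin 17° = 710.
Substituting the horizontal relation into the vertical equation gives 0.7648 T_1 = 710, so T_1 = 928.4 N.

T_1 ≈ 928 N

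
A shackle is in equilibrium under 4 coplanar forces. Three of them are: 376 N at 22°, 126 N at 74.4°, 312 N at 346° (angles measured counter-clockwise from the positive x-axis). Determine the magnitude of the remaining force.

Sum the known components: ΣF_x = 685.2 N, ΣF_y = 186.7 N.
For equilibrium the remaining force must supply (−ΣF_x, −ΣF_y) = (-685.2, -186.7) N.
Magnitude = √((-685.2)² + (-186.7)²) = 710.2 N; direction = atan2(-186.7, -685.2) = 195.2°.

F ≈ 710 N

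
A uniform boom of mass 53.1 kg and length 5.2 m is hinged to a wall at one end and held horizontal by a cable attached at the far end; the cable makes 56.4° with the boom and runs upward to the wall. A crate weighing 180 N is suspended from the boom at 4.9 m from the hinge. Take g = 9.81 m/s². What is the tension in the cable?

Take torques about the hinge: T sin 56.4° · 5.2 = 53.1×9.81×2.6 + 180×4.9 = 2236.4 N·m.
So T = 2236.4 / (0.8329 × 5.2) = 516.34 N.

T ≈ 516 N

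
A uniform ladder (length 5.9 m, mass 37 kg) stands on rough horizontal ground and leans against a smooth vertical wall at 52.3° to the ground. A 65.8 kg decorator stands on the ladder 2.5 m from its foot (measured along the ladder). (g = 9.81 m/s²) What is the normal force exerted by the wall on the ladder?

N_wall ≈ 352 N

Torques about the foot: N_wall · 5.9 sin 52.3° = 37×9.81×2.95 cos 52.3° + 65.8×9.81×2.5 cos 52.3° → N_wall = 351.66 N.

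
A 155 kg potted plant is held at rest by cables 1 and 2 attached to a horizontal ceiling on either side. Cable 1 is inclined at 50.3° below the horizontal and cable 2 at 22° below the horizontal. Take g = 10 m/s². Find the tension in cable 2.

Weight W = 155 × 10 = 1550 N acts straight down.
Horizontal: T_1 cos 50.3° = T_2 cos 22°  →  T_1 = 1.452 T_2.
Vertical: T_1 sin 50.3° + T_2 sin 22° = 1550.
Substituting the horizontal relation into the vertical equation gives 1.491 T_2 = 1550, so T_2 = 1039 N.

T_2 ≈ 1040 N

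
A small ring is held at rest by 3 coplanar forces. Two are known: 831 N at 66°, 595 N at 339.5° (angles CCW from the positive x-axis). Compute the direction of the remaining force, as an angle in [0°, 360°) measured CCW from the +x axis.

θ ≈ 212°

Sum the known components: ΣF_x = 895.3 N, ΣF_y = 550.8 N.
For equilibrium the remaining force must supply (−ΣF_x, −ΣF_y) = (-895.3, -550.8) N.
Magnitude = √((-895.3)² + (-550.8)²) = 1051 N; direction = atan2(-550.8, -895.3) = 211.6°.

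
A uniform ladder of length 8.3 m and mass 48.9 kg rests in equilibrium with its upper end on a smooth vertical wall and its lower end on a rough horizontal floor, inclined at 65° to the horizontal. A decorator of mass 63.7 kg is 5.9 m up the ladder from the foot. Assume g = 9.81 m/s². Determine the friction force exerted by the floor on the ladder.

Torques about the foot: N_wall · 8.3 sin 65° = 48.9×9.81×4.15 cos 65° + 63.7×9.81×5.9 cos 65° → N_wall = 318.98 N.
ΣF_x = 0: f_floor = N_wall = 318.98 N.

f ≈ 319 N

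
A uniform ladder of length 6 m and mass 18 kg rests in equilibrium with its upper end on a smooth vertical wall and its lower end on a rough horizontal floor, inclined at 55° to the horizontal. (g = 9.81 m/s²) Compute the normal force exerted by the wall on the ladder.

Torques about the foot: N_wall · 6 sin 55° = 18×9.81×3 cos 55° → N_wall = 61.821 N.

N_wall ≈ 61.8 N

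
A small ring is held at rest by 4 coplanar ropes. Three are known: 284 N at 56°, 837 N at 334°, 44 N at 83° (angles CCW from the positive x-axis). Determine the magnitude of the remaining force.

Sum the known components: ΣF_x = 916.5 N, ΣF_y = -87.8 N.
For equilibrium the remaining force must supply (−ΣF_x, −ΣF_y) = (-916.5, 87.8) N.
Magnitude = √((-916.5)² + (87.8)²) = 920.7 N; direction = atan2(87.8, -916.5) = 174.5°.

F ≈ 921 N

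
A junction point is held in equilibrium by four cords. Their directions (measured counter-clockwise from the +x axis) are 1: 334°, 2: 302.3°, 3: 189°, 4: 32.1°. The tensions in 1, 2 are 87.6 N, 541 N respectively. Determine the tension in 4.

T_4 ≈ 1390 N

Resolve: ΣF_x = 87.6 cos 334° + 541 cos 302.3° + T_3 cos 189° + T_4 cos 32.1° = 0.
        ΣF_y = 87.6 sin 334° + 541 sin 302.3° + T_3 sin 189° + T_4 sin 32.1° = 0.
The known terms sum to (367.8, -495.7) N, so -0.9877 T_3 + 0.8471 T_4 = -367.8 and -0.1564 T_3 + 0.5314 T_4 = 495.7.
Solving simultaneously: T_3 = 1568 N, T_4 = 1395 N.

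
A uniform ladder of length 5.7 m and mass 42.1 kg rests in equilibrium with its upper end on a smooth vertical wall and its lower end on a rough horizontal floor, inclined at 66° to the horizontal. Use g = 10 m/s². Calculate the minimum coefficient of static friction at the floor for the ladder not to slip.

μ_min ≈ 0.223

ΣF_y = 0: N_floor = 42.1×10 = 421 N.
Torques about the foot: N_wall · 5.7 sin 66° = 42.1×10×2.85 cos 66° → N_wall = 93.721 N.
ΣF_x = 0: f_floor = N_wall = 93.721 N.
μ_min = f_floor / N_floor = 93.721 / 421 = 0.2226.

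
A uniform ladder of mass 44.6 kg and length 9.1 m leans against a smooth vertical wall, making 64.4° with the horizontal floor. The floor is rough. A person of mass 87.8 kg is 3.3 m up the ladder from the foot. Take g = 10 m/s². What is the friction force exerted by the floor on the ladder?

f ≈ 259 N

Torques about the foot: N_wall · 9.1 sin 64.4° = 44.6×10×4.55 cos 64.4° + 87.8×10×3.3 cos 64.4° → N_wall = 259.39 N.
ΣF_x = 0: f_floor = N_wall = 259.39 N.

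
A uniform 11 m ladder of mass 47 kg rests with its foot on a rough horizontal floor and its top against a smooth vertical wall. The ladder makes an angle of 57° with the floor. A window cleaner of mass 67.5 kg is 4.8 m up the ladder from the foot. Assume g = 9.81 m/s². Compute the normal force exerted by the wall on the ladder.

N_wall ≈ 337 N

Torques about the foot: N_wall · 11 sin 57° = 47×9.81×5.5 cos 57° + 67.5×9.81×4.8 cos 57° → N_wall = 337.36 N.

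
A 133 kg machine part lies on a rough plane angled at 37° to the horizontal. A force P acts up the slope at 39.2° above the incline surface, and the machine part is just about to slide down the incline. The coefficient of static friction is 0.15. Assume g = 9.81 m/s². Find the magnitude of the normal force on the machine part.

On the verge of sliding down the incline, friction equals μN and acts up the slope.
Perpendicular: N + P sin 39.2° = W cos 37° = 1042 N.
Along incline: P cos 39.2° + μN = W sin 37° with W sin 37° = 785.2 N.
Solving the pair for P and N: P = 924.7 N, N = 457.6 N (and f = μN = 68.64 N).

N ≈ 458 N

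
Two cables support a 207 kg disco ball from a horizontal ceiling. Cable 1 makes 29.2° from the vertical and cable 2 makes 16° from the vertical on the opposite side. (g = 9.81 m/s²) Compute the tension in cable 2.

Angles from the horizontal: cable 1 is 90° − 29.2° = 60.8°, cable 2 is 90° − 16° = 74°.
Weight W = 207 × 9.81 = 2031 N acts straight down.
Horizontal: T_1 cos 60.8° = T_2 cos 74°  →  T_1 = 0.565 T_2.
Vertical: T_1 sin 60.8° + T_2 sin 74° = 2031.
Substituting the horizontal relation into the vertical equation gives 1.454 T_2 = 2031, so T_2 = 1396 N.

T_2 ≈ 1400 N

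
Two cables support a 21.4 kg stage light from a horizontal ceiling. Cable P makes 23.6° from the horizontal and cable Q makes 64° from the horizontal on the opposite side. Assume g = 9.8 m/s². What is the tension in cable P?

T_P ≈ 92 N

Weight W = 21.4 × 9.8 = 209.7 N acts straight down.
Horizontal: T_P cos 23.6° = T_Q cos 64°  →  T_Q = 2.09 T_P.
Vertical: T_P sin 23.6° + T_Q sin 64° = 209.7.
Substituting the horizontal relation into the vertical equation gives 2.279 T_P = 209.7, so T_P = 92.02 N.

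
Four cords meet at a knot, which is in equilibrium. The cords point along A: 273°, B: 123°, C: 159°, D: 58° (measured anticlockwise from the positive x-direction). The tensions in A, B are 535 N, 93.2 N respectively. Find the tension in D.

T_D ≈ 442 N

Resolve: ΣF_x = 535 cos 273° + 93.2 cos 123° + T_C cos 159° + T_D cos 58° = 0.
        ΣF_y = 535 sin 273° + 93.2 sin 123° + T_C sin 159° + T_D sin 58° = 0.
The known terms sum to (-22.76, -456.1) N, so -0.9336 T_C + 0.5299 T_D = 22.76 and 0.3584 T_C + 0.8480 T_D = 456.1.
Solving simultaneously: T_C = 226.6 N, T_D = 442.1 N.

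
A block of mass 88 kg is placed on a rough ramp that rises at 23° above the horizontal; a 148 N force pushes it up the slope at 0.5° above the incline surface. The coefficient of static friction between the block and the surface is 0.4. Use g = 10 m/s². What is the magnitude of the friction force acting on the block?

Axes along / perpendicular to the incline. W sin 23° = 343.8 N down-slope; W cos 23° = 810 N into the surface.
Perpendicular: N = W cos 23° − P sin 0.5° = 810 − 1.292 = 808.8 N.
Along incline: P cos 0.5° + f = W sin 23° (friction acts up-slope) → f = 343.8 − 148 = 195.8 N.
|f| = 195.8 N ≤ μN = 323.5 N, so the block is indeed static.

f ≈ 196 N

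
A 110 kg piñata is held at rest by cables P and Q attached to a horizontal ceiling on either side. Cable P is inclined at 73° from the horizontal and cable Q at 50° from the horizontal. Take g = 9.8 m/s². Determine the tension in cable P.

Weight W = 110 × 9.8 = 1078 N acts straight down.
Horizontal: T_P cos 73° = T_Q cos 50°  →  T_Q = 0.4548 T_P.
Vertical: T_P sin 73° + T_Q sin 50° = 1078.
Substituting the horizontal relation into the vertical equation gives 1.305 T_P = 1078, so T_P = 826.2 N.

T_P ≈ 826 N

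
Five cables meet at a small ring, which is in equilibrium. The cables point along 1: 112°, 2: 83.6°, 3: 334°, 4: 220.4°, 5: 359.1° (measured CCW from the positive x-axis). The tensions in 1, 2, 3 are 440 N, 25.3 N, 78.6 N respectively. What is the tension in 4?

Resolve: ΣF_x = 440 cos 112° + 25.3 cos 83.6° + 78.6 cos 334° + T_4 cos 220.4° + T_5 cos 359.1° = 0.
        ΣF_y = 440 sin 112° + 25.3 sin 83.6° + 78.6 sin 334° + T_4 sin 220.4° + T_5 sin 359.1° = 0.
The known terms sum to (-91.36, 398.6) N, so -0.7615 T_4 + 0.9999 T_5 = 91.36 and -0.6481 T_4 − 0.0157 T_5 = -398.6.
Solving simultaneously: T_4 = 601.8 N, T_5 = 549.7 N.

T_4 ≈ 602 N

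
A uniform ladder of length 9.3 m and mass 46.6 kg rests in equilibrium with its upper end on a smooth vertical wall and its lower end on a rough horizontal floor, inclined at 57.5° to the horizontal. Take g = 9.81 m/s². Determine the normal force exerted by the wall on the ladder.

N_wall ≈ 146 N

Torques about the foot: N_wall · 9.3 sin 57.5° = 46.6×9.81×4.65 cos 57.5° → N_wall = 145.62 N.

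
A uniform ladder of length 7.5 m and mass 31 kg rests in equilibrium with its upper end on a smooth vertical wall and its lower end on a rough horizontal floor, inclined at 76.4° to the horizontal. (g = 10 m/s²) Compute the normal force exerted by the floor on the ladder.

N_floor ≈ 310 N

ΣF_y = 0: N_floor = 31×10 = 310 N.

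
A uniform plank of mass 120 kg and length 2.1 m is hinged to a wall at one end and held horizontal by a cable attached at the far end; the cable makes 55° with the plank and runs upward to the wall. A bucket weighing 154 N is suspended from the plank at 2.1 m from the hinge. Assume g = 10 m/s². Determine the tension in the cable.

T ≈ 920 N

Take torques about the hinge: T sin 55° · 2.1 = 120×10×1.05 + 154×2.1 = 1583.4 N·m.
So T = 1583.4 / (0.8192 × 2.1) = 920.46 N.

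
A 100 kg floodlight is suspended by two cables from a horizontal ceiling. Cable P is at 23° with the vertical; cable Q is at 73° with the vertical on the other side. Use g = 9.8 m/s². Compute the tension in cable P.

T_P ≈ 942 N

Angles from the horizontal: cable P is 90° − 23° = 67°, cable Q is 90° − 73° = 17°.
Weight W = 100 × 9.8 = 980 N acts straight down.
Horizontal: T_P cos 67° = T_Q cos 17°  →  T_Q = 0.4086 T_P.
Vertical: T_P sin 67° + T_Q sin 17° = 980.
Substituting the horizontal relation into the vertical equation gives 1.04 T_P = 980, so T_P = 942.3 N.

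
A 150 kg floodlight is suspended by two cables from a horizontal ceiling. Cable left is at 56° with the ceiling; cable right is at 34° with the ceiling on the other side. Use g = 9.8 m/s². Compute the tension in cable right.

Weight W = 150 × 9.8 = 1470 N acts straight down.
Horizontal: T_left cos 56° = T_right cos 34°  →  T_left = 1.483 T_right.
Vertical: T_left sin 56° + T_right sin 34° = 1470.
Substituting the horizontal relation into the vertical equation gives 1.788 T_right = 1470, so T_right = 822 N.

T_right ≈ 822 N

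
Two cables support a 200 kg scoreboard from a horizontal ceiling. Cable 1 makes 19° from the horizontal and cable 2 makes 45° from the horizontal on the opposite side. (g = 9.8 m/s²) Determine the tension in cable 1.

T_1 ≈ 1540 N

Weight W = 200 × 9.8 = 1960 N acts straight down.
Horizontal: T_1 cos 19° = T_2 cos 45°  →  T_2 = 1.337 T_1.
Vertical: T_1 sin 19° + T_2 sin 45° = 1960.
Substituting the horizontal relation into the vertical equation gives 1.271 T_1 = 1960, so T_1 = 1542 N.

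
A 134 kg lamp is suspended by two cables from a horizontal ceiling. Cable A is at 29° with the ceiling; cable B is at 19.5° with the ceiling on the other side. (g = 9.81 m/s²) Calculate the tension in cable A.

T_A ≈ 1650 N

Weight W = 134 × 9.81 = 1315 N acts straight down.
Horizontal: T_A cos 29° = T_B cos 19.5°  →  T_B = 0.9278 T_A.
Vertical: T_A sin 29° + T_B sin 19.5° = 1315.
Substituting the horizontal relation into the vertical equation gives 0.7945 T_A = 1315, so T_A = 1654 N.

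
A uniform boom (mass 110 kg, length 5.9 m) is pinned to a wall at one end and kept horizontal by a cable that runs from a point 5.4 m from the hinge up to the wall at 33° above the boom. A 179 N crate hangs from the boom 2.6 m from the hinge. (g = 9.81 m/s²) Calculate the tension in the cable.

Take torques about the hinge: T sin 33° · 5.4 = 110×9.81×2.95 + 179×2.6 = 3648.7 N·m.
So T = 3648.7 / (0.5446 × 5.4) = 1240.6 N.

T ≈ 1240 N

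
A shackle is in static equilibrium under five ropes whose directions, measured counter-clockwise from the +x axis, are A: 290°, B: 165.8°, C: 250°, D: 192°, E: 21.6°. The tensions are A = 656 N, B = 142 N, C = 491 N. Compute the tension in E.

Resolve: ΣF_x = 656 cos 290° + 142 cos 165.8° + 491 cos 250° + T_D cos 192° + T_E cos 21.6° = 0.
        ΣF_y = 656 sin 290° + 142 sin 165.8° + 491 sin 250° + T_D sin 192° + T_E sin 21.6° = 0.
The known terms sum to (-81.23, -1043) N, so -0.9781 T_D + 0.9298 T_E = 81.23 and -0.2079 T_D + 0.3681 T_E = 1043.
Solving simultaneously: T_D = 5636 N, T_E = 6016 N.

T_E ≈ 6020 N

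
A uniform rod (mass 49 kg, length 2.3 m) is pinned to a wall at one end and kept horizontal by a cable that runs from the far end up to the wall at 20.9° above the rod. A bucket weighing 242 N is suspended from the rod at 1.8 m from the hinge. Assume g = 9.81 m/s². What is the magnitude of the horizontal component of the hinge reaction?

H_x ≈ 1130 N

Take torques about the hinge: T sin 20.9° · 2.3 = 49×9.81×1.15 + 242×1.8 = 988.39 N·m.
So T = 988.39 / (0.3567 × 2.3) = 1204.6 N.
ΣF_x = 0: H_x = T cos 20.9° = 1125.4 N.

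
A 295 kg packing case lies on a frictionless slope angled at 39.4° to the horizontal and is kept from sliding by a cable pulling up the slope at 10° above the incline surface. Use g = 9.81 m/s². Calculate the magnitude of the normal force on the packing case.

Take axes along and perpendicular to the incline. Weight components: W sin 39.4° = 1837 N down-slope, W cos 39.4° = 2236 N into the surface.
Along incline: T cos 10° = W sin 39.4° → T = 1865 N.
Perpendicular: N = W cos 39.4° − T sin 10° = 1912 N.

N ≈ 1910 N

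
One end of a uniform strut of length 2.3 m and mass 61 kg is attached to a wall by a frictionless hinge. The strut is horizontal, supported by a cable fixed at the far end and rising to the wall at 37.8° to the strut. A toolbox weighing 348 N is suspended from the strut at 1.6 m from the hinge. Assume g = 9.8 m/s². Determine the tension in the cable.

Take torques about the hinge: T sin 37.8° · 2.3 = 61×9.8×1.15 + 348×1.6 = 1244.3 N·m.
So T = 1244.3 / (0.6129 × 2.3) = 882.66 N.

T ≈ 883 N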